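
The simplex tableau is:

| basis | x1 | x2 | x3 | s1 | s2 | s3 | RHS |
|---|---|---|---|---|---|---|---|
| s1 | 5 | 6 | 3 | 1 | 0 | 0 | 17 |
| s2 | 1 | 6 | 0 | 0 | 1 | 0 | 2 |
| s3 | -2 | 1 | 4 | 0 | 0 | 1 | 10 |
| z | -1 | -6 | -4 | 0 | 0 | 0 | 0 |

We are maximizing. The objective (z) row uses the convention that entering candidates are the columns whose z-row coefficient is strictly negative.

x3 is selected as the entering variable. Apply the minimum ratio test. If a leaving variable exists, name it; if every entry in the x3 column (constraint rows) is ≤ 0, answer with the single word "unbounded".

s3

Ratios: row 1 (s1): 17/3 = 17/3; row 2 (s2): entry 0 ≤ 0, skip; row 3 (s3): 10/4 = 5/2.
Minimum ratio is in the s3 row, so s3 leaves.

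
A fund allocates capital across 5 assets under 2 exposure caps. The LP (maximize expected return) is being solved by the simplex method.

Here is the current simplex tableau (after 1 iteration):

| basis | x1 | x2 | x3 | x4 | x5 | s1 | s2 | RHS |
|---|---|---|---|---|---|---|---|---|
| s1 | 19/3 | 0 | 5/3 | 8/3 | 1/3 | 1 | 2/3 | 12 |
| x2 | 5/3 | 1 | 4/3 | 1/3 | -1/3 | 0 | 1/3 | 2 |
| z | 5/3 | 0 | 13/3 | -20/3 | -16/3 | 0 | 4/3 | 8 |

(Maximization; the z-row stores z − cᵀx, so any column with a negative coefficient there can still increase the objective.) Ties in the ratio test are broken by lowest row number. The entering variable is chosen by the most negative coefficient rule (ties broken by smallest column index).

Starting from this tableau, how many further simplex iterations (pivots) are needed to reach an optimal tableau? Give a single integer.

2

pivot: x4 in, s1 out → z = 38
pivot: x5 in, x4 out → z = 200
No improving column remains; optimal.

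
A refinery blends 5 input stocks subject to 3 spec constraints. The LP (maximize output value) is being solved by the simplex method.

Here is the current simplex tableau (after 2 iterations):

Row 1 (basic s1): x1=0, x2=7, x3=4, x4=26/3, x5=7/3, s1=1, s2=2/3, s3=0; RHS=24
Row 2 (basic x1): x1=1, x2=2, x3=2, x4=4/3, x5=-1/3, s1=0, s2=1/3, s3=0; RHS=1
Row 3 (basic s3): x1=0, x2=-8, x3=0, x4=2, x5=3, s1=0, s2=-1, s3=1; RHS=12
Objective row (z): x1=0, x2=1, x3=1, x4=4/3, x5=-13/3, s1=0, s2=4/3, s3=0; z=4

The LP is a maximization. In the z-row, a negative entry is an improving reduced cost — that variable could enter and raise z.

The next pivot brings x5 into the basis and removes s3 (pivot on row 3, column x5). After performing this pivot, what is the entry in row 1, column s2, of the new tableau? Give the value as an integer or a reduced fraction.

13/9

Pivot element is row 3, column x5: 3.
Normalize row 3: new (row 3, s2) = (-1)/3 = -1/3.
row 1 ← row 1 − (7/3)·(new row 3): 2/3 − (7/3)·(-1/3) = 13/9.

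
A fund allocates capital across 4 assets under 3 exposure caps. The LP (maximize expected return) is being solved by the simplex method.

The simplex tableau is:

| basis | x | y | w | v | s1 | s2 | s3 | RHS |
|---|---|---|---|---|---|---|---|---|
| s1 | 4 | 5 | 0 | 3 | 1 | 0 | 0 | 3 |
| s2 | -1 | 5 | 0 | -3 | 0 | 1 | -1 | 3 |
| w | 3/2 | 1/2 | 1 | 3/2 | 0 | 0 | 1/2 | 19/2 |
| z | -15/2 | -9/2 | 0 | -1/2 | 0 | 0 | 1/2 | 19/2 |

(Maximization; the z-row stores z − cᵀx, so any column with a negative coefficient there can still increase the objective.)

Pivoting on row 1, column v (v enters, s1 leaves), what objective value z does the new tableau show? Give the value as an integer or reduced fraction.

10

Minimum ratio for v: 3/3 = 1.
z changes by −(z-row coeff of v)·ratio = −(-1/2)·1 = 1/2.
New z = 19/2 + (1/2) = 10.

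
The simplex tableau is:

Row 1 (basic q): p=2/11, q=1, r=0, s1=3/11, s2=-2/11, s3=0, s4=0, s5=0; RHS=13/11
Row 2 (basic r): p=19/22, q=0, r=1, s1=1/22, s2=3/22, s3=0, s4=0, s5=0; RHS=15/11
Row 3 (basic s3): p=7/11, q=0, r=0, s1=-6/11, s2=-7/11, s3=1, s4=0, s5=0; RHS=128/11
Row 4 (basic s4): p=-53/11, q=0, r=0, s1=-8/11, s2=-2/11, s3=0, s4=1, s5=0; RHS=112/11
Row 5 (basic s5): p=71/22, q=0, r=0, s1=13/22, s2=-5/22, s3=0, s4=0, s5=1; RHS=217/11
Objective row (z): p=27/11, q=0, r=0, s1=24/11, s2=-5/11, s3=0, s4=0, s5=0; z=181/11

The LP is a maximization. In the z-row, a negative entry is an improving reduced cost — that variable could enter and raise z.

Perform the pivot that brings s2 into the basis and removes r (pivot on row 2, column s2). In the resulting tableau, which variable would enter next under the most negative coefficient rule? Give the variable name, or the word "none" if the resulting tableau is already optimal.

Pivot element 3/22. New z-row = old z-row − (-5/11)·(row 2/(3/22)).
Updated z-row coefficients: p: 16/3, q: 0, r: 10/3, s1: 7/3, s2: 0, s3: 0, s4: 0, s5: 0.
No coefficient is strictly negative; the tableau after this pivot is optimal.

none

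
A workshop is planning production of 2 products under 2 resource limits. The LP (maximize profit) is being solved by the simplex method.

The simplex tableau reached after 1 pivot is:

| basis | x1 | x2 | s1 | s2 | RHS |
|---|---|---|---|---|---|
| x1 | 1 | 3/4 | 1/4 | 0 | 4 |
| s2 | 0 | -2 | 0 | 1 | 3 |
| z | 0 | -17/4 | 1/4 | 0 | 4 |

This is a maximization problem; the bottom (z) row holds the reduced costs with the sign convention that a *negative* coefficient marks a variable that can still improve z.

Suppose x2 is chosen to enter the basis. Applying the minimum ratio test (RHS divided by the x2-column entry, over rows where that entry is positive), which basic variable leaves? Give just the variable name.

x1

Ratios: row 1 (x1): 4/(3/4) = 16/3; row 2 (s2): entry -2 ≤ 0, skip.
Minimum ratio 16/3 is in the x1 row, so x1 leaves.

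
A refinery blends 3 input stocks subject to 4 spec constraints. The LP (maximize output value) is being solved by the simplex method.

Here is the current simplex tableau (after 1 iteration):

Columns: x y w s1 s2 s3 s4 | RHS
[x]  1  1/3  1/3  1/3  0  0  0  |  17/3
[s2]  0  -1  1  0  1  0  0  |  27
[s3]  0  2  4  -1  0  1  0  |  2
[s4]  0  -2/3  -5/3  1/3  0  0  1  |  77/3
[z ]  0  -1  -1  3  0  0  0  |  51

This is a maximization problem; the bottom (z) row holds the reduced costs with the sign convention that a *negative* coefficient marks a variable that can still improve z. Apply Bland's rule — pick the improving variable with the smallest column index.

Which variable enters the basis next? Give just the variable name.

y

Objective-row coefficients: x: 0, y: -1, w: -1, s1: 3, s2: 0, s3: 0, s4: 0.
Improving columns: y, w. Bland's rule picks the smallest column index → y.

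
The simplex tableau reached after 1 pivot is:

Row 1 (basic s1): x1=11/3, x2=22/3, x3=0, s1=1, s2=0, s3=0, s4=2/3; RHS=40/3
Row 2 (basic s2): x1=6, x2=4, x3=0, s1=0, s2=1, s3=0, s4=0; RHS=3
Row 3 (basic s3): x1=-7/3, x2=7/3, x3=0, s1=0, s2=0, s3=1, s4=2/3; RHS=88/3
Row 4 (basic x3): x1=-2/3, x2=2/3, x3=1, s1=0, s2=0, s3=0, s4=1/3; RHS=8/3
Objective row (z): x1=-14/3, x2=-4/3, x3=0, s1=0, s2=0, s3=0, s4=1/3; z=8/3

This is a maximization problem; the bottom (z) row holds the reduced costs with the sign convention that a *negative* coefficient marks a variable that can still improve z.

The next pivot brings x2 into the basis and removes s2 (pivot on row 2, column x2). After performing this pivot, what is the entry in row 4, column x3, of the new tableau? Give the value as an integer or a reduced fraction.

1

Pivot element is row 2, column x2: 4.
Normalize row 2: new (row 2, x3) = 0/4 = 0.
row 4 ← row 4 − (2/3)·(new row 2): 1 − (2/3)·0 = 1.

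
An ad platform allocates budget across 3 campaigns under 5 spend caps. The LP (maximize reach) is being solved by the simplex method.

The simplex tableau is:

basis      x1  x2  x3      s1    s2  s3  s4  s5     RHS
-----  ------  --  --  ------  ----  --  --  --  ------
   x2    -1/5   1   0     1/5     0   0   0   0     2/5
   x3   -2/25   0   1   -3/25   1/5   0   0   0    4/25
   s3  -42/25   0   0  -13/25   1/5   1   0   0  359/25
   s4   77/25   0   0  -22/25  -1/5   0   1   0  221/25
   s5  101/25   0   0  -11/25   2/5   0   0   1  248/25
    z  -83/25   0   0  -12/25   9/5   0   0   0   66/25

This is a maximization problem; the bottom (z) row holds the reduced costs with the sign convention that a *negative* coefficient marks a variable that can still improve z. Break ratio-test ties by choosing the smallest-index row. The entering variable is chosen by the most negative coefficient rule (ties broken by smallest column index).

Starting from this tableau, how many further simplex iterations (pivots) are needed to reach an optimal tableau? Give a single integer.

pivot: x1 in, s5 out → z = 1090/101
pivot: s1 in, x2 out → z = 15
No improving column remains; optimal.

2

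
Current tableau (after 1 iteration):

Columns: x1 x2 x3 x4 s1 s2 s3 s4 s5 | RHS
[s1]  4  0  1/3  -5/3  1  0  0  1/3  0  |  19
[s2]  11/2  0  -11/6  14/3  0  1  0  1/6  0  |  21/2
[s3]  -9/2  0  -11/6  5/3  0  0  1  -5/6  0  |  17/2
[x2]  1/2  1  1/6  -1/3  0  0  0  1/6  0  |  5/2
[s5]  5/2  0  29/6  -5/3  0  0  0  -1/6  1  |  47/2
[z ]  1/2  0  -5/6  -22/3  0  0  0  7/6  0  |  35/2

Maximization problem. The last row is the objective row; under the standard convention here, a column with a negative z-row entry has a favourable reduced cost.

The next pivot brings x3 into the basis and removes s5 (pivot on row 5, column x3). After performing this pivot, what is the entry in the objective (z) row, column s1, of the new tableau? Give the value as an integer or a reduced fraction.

0

Pivot element is row 5, column x3: 29/6.
Normalize row 5: new (row 5, s1) = 0/(29/6) = 0.
z-row ← z-row − (-5/6)·(new row 5): 0 − (-5/6)·0 = 0.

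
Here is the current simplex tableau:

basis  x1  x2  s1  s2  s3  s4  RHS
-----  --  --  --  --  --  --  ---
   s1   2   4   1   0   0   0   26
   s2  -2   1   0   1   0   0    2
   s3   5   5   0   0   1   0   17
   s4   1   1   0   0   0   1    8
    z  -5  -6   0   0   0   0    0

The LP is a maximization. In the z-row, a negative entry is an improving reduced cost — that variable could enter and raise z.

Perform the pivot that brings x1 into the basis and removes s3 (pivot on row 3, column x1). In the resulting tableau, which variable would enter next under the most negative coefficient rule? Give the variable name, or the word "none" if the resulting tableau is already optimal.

Pivot element 5. New z-row = old z-row − (-5)·(row 3/5).
Updated z-row coefficients: x1: 0, x2: -1, s1: 0, s2: 0, s3: 1, s4: 0.
The most negative is -1 in column x2, so x2 would enter next.

x2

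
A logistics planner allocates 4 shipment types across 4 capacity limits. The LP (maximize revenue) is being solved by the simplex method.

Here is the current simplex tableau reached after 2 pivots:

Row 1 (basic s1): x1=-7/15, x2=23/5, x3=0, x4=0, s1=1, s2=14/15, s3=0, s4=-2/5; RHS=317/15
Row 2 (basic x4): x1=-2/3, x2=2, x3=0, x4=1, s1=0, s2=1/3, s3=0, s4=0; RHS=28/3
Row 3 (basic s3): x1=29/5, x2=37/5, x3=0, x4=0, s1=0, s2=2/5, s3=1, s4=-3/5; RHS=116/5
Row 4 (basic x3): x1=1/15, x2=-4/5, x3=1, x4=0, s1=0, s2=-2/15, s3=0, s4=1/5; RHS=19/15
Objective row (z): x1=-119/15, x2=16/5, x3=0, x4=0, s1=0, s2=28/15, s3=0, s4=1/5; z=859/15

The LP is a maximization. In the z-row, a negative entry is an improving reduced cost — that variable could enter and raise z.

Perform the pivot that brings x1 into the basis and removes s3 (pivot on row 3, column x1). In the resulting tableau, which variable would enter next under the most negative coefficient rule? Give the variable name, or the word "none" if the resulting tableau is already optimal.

s4

Pivot element 29/5. New z-row = old z-row − (-119/15)·(row 3/(29/5)).
Updated z-row coefficients: x1: 0, x2: 1159/87, x3: 0, x4: 0, s1: 0, s2: 70/29, s3: 119/87, s4: -18/29.
The most negative is -18/29 in column s4, so s4 would enter next.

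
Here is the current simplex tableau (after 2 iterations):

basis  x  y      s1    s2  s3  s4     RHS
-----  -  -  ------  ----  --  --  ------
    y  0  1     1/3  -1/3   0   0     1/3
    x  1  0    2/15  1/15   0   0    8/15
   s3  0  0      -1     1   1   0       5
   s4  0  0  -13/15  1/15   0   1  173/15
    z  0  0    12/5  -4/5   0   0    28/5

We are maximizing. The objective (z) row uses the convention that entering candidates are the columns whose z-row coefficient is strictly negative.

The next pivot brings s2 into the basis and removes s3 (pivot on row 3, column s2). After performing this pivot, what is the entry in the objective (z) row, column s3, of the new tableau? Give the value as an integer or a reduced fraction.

4/5

Pivot element is row 3, column s2: 1.
Normalize row 3: new (row 3, s3) = 1/1 = 1.
z-row ← z-row − (-4/5)·(new row 3): 0 − (-4/5)·1 = 4/5.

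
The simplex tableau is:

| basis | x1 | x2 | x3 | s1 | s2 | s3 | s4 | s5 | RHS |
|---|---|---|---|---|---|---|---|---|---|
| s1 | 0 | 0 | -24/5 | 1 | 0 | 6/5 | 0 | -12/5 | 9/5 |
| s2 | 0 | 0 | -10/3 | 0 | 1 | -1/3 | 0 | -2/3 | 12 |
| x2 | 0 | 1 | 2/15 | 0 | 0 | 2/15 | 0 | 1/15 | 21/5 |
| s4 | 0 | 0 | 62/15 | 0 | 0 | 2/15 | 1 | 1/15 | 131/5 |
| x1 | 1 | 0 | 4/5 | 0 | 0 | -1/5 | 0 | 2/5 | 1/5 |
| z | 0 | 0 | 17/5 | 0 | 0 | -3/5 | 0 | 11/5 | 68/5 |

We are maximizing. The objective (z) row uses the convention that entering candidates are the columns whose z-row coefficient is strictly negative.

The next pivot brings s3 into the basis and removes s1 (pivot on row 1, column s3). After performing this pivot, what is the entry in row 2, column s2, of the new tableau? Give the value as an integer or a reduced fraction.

Pivot element is row 1, column s3: 6/5.
Normalize row 1: new (row 1, s2) = 0/(6/5) = 0.
row 2 ← row 2 − (-1/3)·(new row 1): 1 − (-1/3)·0 = 1.

1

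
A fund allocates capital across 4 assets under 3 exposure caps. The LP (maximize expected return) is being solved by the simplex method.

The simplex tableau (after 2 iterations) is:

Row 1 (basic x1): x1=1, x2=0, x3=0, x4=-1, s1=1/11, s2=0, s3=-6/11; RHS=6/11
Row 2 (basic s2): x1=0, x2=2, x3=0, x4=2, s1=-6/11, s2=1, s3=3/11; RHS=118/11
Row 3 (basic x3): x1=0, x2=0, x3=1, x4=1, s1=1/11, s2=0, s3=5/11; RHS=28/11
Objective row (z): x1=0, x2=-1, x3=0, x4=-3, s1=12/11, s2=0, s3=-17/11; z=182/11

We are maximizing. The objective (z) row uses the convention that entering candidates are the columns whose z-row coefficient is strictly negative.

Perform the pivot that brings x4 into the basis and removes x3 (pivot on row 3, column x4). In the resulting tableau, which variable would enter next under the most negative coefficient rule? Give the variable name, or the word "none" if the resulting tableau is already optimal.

Pivot element 1. New z-row = old z-row − (-3)·(row 3/1).
Updated z-row coefficients: x1: 0, x2: -1, x3: 3, x4: 0, s1: 15/11, s2: 0, s3: -2/11.
The most negative is -1 in column x2, so x2 would enter next.

x2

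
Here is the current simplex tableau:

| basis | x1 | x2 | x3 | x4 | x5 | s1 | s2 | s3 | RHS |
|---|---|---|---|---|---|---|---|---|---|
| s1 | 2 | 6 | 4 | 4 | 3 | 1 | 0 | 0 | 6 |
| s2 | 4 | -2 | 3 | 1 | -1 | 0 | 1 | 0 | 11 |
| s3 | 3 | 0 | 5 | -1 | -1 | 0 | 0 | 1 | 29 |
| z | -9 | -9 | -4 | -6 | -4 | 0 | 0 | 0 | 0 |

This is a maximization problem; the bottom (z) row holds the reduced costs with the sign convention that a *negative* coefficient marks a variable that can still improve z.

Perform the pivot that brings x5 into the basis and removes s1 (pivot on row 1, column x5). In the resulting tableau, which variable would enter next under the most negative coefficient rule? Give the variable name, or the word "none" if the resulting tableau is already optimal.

x1

Pivot element 3. New z-row = old z-row − (-4)·(row 1/3).
Updated z-row coefficients: x1: -19/3, x2: -1, x3: 4/3, x4: -2/3, x5: 0, s1: 4/3, s2: 0, s3: 0.
The most negative is -19/3 in column x1, so x1 would enter next.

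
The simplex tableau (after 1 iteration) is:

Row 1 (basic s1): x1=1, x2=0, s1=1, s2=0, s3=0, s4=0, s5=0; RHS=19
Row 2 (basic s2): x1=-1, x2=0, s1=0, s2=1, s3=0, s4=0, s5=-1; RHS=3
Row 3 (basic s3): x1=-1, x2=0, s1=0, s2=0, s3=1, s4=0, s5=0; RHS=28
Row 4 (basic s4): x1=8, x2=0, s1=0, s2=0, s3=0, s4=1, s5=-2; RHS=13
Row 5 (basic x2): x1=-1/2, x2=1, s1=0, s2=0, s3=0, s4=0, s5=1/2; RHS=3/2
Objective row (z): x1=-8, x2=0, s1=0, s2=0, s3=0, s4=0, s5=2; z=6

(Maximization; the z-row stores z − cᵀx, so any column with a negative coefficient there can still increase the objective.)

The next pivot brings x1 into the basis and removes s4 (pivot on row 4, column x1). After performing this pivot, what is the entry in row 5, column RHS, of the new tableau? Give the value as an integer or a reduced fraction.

37/16

Pivot element is row 4, column x1: 8.
Normalize row 4: new (row 4, RHS) = 13/8 = 13/8.
row 5 ← row 5 − (-1/2)·(new row 4): 3/2 − (-1/2)·(13/8) = 37/16.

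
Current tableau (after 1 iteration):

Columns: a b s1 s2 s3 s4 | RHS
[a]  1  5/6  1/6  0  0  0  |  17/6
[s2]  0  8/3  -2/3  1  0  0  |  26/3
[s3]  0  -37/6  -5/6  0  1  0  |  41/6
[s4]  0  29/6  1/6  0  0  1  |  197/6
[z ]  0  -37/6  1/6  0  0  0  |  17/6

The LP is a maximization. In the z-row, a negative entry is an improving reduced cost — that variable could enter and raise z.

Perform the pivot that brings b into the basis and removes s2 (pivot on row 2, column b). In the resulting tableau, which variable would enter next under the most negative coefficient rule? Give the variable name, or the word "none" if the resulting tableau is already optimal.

Pivot element 8/3. New z-row = old z-row − (-37/6)·(row 2/(8/3)).
Updated z-row coefficients: a: 0, b: 0, s1: -11/8, s2: 37/16, s3: 0, s4: 0.
The most negative is -11/8 in column s1, so s1 would enter next.

s1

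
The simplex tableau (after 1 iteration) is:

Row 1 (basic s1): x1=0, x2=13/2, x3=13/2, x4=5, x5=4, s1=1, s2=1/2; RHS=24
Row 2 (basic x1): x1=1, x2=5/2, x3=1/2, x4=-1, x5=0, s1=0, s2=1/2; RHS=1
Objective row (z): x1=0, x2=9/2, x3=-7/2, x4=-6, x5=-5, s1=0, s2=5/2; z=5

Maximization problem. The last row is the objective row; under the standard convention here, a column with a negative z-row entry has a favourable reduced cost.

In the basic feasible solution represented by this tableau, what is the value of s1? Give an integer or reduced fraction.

24

s1 is basic (row 1); its value is the RHS of that row: 24.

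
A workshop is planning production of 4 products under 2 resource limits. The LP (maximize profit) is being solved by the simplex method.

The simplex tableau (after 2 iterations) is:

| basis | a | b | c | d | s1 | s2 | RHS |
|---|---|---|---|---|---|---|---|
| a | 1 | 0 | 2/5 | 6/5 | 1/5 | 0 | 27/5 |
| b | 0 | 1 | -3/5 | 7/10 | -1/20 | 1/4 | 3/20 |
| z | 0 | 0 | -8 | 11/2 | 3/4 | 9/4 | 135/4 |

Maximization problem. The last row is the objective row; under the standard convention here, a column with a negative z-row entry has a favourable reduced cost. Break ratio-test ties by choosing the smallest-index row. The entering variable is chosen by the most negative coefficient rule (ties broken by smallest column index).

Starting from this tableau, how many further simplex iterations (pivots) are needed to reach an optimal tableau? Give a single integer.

pivot: c in, a out → z = 567/4
No improving column remains; optimal.

1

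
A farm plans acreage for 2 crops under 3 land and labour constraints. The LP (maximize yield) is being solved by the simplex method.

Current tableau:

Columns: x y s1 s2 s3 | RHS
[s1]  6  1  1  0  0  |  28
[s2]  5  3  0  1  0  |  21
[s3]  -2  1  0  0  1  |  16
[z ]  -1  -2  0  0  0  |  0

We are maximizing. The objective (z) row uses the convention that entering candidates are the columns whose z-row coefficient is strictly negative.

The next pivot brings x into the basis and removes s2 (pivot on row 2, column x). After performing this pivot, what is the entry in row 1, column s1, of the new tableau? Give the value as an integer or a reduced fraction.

1

Pivot element is row 2, column x: 5.
Normalize row 2: new (row 2, s1) = 0/5 = 0.
row 1 ← row 1 − 6·(new row 2): 1 − 6·0 = 1.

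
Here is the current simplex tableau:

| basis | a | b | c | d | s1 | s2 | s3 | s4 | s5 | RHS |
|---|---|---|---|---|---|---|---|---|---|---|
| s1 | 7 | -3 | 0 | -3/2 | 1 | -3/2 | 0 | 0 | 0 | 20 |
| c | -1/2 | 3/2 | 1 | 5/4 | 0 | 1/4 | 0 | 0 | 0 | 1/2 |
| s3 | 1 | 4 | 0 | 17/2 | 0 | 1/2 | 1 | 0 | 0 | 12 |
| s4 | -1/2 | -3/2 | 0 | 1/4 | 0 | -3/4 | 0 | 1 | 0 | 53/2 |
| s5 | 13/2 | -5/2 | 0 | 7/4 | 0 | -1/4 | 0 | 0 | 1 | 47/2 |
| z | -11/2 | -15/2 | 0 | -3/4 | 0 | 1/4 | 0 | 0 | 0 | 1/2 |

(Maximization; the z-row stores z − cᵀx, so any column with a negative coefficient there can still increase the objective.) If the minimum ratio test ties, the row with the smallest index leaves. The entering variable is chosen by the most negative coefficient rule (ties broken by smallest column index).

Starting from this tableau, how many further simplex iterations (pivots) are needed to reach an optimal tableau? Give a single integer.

2

pivot: b in, c out → z = 3
pivot: a in, s1 out → z = 31
No improving column remains; optimal.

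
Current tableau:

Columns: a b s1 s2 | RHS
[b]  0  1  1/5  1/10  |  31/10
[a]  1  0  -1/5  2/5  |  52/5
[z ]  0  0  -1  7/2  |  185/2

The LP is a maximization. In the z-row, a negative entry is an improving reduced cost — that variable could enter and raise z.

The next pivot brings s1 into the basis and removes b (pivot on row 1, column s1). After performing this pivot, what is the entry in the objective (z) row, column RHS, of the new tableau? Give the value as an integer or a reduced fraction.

Pivot element is row 1, column s1: 1/5.
Normalize row 1: new (row 1, RHS) = (31/10)/(1/5) = 31/2.
z-row ← z-row − (-1)·(new row 1): 185/2 − (-1)·(31/2) = 108.

108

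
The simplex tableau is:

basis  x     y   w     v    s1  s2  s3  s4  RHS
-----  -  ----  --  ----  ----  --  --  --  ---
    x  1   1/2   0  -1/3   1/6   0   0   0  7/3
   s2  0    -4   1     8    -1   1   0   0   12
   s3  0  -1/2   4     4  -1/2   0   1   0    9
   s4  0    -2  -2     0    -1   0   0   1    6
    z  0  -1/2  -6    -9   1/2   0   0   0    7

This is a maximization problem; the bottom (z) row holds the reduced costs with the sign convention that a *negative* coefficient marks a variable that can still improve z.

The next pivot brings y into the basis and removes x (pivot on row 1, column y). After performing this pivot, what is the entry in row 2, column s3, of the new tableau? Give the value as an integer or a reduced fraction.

0

Pivot element is row 1, column y: 1/2.
Normalize row 1: new (row 1, s3) = 0/(1/2) = 0.
row 2 ← row 2 − (-4)·(new row 1): 0 − (-4)·0 = 0.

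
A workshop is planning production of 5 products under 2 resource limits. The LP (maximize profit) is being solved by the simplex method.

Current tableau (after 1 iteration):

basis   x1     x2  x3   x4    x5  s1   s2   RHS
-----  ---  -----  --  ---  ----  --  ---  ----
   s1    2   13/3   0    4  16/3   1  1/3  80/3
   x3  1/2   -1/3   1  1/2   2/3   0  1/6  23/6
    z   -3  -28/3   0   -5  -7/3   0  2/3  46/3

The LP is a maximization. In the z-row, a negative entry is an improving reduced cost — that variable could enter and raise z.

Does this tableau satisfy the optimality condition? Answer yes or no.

no

Column x1 has objective-row coefficient -3, which is negative; an improving pivot exists, so not yet optimal.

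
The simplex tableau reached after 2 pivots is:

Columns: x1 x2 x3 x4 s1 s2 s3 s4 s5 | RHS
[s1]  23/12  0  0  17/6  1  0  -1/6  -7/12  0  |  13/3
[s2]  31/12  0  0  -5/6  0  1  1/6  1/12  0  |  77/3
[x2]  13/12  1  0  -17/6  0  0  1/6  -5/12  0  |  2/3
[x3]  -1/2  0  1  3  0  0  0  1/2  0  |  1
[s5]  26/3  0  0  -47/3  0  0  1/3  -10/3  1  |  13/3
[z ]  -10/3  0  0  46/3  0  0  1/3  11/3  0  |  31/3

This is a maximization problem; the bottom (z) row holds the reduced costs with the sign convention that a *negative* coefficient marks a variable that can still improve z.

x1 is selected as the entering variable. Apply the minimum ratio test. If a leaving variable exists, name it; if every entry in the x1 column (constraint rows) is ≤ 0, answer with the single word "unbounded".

Ratios: row 1 (s1): (13/3)/(23/12) = 52/23; row 2 (s2): (77/3)/(31/12) = 308/31; row 3 (x2): (2/3)/(13/12) = 8/13; row 4 (x3): entry -1/2 ≤ 0, skip; row 5 (s5): (13/3)/(26/3) = 1/2.
Minimum ratio is in the s5 row, so s5 leaves.

s5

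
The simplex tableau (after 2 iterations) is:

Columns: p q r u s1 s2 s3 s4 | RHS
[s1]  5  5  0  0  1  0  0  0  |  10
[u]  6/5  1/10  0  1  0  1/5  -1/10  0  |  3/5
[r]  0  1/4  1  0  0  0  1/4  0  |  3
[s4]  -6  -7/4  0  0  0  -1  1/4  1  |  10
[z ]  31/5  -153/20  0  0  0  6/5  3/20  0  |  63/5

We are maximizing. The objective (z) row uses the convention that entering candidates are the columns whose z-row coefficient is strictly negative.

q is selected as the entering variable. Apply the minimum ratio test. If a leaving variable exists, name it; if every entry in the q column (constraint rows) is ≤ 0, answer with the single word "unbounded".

s1

Ratios: row 1 (s1): 10/5 = 2; row 2 (u): (3/5)/(1/10) = 6; row 3 (r): 3/(1/4) = 12; row 4 (s4): entry -7/4 ≤ 0, skip.
Minimum ratio is in the s1 row, so s1 leaves.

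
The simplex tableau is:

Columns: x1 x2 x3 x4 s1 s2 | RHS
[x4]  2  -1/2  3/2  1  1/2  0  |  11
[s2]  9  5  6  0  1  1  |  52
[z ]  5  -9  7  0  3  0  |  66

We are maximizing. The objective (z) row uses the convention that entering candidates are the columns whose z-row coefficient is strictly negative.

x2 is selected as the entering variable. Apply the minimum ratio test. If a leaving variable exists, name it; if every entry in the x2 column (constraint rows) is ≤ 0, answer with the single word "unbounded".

s2

Ratios: row 1 (x4): entry -1/2 ≤ 0, skip; row 2 (s2): 52/5 = 52/5.
Minimum ratio is in the s2 row, so s2 leaves.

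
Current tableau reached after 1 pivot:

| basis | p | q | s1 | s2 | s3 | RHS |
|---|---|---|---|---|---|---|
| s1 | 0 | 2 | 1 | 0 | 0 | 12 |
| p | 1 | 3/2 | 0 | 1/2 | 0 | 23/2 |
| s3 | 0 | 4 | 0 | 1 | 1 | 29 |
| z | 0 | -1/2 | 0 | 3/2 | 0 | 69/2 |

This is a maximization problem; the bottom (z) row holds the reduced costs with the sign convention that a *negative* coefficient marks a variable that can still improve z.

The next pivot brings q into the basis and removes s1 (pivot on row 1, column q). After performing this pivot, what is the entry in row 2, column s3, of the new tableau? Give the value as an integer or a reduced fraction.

0

Pivot element is row 1, column q: 2.
Normalize row 1: new (row 1, s3) = 0/2 = 0.
row 2 ← row 2 − (3/2)·(new row 1): 0 − (3/2)·0 = 0.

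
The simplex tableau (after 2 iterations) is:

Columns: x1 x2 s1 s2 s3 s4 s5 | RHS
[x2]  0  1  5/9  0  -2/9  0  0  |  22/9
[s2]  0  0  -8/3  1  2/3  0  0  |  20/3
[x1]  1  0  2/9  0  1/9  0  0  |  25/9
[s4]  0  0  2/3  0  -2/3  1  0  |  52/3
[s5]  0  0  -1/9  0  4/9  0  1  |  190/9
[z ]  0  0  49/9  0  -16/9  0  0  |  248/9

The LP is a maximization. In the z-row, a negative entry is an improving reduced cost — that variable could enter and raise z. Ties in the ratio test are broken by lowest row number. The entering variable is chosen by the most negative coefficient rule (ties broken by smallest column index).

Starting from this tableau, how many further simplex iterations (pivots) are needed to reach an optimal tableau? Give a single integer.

2

pivot: s3 in, s2 out → z = 136/3
pivot: s1 in, x1 out → z = 99/2
No improving column remains; optimal.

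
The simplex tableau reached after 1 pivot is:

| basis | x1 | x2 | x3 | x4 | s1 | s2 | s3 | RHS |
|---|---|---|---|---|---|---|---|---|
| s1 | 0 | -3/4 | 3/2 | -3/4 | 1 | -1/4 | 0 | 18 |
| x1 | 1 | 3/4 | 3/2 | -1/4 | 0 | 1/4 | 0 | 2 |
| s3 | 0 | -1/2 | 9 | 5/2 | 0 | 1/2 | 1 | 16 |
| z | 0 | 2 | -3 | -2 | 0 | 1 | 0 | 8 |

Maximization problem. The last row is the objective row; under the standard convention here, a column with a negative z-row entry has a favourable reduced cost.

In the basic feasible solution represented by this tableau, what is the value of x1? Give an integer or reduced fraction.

2

x1 is basic (row 2); its value is the RHS of that row: 2.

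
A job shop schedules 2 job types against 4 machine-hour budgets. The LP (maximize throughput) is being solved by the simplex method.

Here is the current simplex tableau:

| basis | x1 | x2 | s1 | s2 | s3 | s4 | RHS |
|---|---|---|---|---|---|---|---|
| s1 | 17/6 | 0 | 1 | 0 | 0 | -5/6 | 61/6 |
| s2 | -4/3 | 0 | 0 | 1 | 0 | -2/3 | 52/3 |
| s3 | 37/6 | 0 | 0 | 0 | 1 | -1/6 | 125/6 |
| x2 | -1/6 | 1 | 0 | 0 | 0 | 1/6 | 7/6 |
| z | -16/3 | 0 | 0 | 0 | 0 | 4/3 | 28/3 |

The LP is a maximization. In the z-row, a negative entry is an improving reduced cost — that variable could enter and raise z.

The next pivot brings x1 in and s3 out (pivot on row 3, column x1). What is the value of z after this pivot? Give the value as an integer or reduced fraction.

1012/37

Minimum ratio for x1: (125/6)/(37/6) = 125/37.
z changes by −(z-row coeff of x1)·ratio = −(-16/3)·(125/37) = 2000/111.
New z = 28/3 + (2000/111) = 1012/37.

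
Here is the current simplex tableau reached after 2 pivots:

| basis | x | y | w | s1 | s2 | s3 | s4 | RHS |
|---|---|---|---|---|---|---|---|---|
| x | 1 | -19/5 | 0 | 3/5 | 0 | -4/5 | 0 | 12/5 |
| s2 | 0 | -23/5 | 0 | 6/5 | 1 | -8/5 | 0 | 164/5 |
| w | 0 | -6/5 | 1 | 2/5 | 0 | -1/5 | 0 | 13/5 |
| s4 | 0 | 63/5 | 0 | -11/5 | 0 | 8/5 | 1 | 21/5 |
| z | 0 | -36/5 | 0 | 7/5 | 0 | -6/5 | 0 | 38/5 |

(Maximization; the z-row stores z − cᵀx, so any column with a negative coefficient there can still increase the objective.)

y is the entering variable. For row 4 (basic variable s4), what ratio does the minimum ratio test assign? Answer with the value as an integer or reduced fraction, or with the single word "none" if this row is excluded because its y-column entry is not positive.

Ratio = RHS / (y entry) = (21/5) / (63/5) = 1/3.

1/3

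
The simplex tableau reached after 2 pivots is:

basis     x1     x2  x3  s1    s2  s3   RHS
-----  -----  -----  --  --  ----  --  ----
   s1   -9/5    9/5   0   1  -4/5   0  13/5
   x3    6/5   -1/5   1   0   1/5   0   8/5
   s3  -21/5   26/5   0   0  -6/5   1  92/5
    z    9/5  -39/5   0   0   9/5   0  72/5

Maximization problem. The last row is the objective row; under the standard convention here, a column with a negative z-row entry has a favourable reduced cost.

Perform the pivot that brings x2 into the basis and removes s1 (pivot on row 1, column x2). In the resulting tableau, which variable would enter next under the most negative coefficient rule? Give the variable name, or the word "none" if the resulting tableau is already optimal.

x1

Pivot element 9/5. New z-row = old z-row − (-39/5)·(row 1/(9/5)).
Updated z-row coefficients: x1: -6, x2: 0, x3: 0, s1: 13/3, s2: -5/3, s3: 0.
The most negative is -6 in column x1, so x1 would enter next.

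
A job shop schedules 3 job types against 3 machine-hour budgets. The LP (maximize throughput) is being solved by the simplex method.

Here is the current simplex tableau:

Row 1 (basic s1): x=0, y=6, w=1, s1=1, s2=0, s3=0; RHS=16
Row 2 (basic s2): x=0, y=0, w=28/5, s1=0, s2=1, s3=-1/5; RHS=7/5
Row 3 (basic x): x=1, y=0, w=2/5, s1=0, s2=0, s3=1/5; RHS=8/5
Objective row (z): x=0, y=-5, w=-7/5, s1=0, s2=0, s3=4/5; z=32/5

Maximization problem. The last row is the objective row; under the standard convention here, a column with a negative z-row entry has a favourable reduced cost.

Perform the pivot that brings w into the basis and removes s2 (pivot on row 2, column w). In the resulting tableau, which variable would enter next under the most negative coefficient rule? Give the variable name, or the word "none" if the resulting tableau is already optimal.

Pivot element 28/5. New z-row = old z-row − (-7/5)·(row 2/(28/5)).
Updated z-row coefficients: x: 0, y: -5, w: 0, s1: 0, s2: 1/4, s3: 3/4.
The most negative is -5 in column y, so y would enter next.

y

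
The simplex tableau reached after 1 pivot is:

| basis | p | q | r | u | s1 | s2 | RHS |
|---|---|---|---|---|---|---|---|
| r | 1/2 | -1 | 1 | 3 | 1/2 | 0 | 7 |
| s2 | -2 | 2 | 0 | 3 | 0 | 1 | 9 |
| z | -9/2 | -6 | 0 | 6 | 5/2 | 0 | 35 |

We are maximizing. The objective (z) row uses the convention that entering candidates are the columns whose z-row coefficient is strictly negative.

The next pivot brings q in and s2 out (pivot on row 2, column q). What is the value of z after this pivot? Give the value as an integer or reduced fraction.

62

Minimum ratio for q: 9/2 = 9/2.
z changes by −(z-row coeff of q)·ratio = −(-6)·(9/2) = 27.
New z = 35 + 27 = 62.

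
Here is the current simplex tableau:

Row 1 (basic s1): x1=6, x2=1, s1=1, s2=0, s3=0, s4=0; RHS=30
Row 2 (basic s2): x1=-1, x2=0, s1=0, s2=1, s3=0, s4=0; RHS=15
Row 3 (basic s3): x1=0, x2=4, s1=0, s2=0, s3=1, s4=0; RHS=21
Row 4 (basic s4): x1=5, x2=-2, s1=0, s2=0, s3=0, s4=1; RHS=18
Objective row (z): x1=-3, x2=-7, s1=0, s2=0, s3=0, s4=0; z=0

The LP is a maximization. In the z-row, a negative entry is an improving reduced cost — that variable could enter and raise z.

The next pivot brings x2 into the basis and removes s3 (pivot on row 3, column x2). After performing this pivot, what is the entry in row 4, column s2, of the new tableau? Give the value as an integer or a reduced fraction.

Pivot element is row 3, column x2: 4.
Normalize row 3: new (row 3, s2) = 0/4 = 0.
row 4 ← row 4 − (-2)·(new row 3): 0 − (-2)·0 = 0.

0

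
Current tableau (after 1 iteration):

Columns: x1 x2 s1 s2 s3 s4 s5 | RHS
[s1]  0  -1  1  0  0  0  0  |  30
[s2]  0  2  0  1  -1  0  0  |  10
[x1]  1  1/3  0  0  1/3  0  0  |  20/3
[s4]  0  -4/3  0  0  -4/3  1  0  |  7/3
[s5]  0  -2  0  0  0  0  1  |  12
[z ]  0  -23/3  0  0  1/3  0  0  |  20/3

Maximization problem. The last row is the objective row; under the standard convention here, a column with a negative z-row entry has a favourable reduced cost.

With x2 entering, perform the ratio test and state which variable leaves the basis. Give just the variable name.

s2

Ratios: row 1 (s1): entry -1 ≤ 0, skip; row 2 (s2): 10/2 = 5; row 3 (x1): (20/3)/(1/3) = 20; row 4 (s4): entry -4/3 ≤ 0, skip; row 5 (s5): entry -2 ≤ 0, skip.
Minimum ratio 5 is in the s2 row, so s2 leaves.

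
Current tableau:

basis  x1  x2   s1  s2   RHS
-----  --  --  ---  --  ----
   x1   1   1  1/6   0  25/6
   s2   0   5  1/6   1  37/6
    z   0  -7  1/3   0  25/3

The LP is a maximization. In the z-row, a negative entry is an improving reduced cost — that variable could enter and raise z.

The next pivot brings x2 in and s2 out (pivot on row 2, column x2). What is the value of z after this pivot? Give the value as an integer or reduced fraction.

509/30

Minimum ratio for x2: (37/6)/5 = 37/30.
z changes by −(z-row coeff of x2)·ratio = −(-7)·(37/30) = 259/30.
New z = 25/3 + (259/30) = 509/30.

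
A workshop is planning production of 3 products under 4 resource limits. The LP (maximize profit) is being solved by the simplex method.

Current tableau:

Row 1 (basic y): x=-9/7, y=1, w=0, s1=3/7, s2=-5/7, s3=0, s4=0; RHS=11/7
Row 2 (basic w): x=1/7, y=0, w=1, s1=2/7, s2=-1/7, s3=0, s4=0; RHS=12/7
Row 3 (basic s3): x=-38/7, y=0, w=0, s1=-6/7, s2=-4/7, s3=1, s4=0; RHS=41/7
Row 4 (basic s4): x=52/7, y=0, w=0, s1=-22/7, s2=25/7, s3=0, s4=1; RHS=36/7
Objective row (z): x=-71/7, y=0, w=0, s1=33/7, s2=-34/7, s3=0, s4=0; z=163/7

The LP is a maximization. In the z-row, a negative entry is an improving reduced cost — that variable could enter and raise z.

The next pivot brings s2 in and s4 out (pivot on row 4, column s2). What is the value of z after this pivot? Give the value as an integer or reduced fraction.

757/25

Minimum ratio for s2: (36/7)/(25/7) = 36/25.
z changes by −(z-row coeff of s2)·ratio = −(-34/7)·(36/25) = 1224/175.
New z = 163/7 + (1224/175) = 757/25.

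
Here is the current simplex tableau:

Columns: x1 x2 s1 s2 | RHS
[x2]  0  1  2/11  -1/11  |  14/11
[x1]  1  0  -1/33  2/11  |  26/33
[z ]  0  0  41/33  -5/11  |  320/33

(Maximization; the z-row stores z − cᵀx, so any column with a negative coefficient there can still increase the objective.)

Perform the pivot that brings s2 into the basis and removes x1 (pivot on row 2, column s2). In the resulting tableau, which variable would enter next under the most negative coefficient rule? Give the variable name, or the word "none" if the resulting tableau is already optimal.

none

Pivot element 2/11. New z-row = old z-row − (-5/11)·(row 2/(2/11)).
Updated z-row coefficients: x1: 5/2, x2: 0, s1: 7/6, s2: 0.
No coefficient is strictly negative; the tableau after this pivot is optimal.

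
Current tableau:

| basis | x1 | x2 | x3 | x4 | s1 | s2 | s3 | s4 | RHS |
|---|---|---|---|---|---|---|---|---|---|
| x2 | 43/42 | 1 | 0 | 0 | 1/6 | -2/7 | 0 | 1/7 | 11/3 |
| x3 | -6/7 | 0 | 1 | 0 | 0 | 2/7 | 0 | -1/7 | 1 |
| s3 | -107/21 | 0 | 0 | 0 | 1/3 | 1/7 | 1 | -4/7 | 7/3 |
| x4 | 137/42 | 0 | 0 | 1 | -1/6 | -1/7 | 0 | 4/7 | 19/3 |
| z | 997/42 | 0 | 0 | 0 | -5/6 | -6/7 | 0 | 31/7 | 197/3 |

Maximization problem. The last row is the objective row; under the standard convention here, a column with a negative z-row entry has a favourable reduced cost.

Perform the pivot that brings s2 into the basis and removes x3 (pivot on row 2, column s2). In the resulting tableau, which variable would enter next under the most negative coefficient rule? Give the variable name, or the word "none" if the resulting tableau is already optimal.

s1

Pivot element 2/7. New z-row = old z-row − (-6/7)·(row 2/(2/7)).
Updated z-row coefficients: x1: 127/6, x2: 0, x3: 3, x4: 0, s1: -5/6, s2: 0, s3: 0, s4: 4.
The most negative is -5/6 in column s1, so s1 would enter next.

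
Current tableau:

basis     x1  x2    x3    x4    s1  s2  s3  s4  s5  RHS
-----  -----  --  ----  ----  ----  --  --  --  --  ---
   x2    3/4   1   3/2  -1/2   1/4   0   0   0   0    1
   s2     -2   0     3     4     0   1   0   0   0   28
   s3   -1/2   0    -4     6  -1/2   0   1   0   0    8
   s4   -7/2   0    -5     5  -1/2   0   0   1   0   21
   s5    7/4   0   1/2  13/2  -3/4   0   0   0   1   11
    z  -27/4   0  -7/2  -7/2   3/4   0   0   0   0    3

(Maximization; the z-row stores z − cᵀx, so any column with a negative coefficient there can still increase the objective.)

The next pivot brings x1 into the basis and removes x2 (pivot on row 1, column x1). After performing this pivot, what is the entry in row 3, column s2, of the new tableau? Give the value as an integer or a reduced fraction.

0

Pivot element is row 1, column x1: 3/4.
Normalize row 1: new (row 1, s2) = 0/(3/4) = 0.
row 3 ← row 3 − (-1/2)·(new row 1): 0 − (-1/2)·0 = 0.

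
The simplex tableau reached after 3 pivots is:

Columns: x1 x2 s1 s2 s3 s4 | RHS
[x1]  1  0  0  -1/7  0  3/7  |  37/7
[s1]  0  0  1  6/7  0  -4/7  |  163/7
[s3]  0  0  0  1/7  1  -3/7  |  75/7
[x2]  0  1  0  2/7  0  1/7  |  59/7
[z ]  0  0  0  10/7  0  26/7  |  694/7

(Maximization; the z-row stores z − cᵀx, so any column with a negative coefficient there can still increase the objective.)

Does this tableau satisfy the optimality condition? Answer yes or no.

yes

No objective-row coefficient is strictly negative, so no entering variable exists; the tableau is optimal.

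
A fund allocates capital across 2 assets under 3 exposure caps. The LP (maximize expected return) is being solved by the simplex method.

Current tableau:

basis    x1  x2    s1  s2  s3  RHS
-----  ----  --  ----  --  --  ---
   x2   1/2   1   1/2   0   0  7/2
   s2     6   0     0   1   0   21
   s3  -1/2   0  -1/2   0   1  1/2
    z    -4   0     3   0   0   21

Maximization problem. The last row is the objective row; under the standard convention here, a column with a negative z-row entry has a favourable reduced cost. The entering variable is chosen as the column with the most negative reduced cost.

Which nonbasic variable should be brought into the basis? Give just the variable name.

x1

Objective-row coefficients: x1: -4, x2: 0, s1: 3, s2: 0, s3: 0.
The most negative is -4 in column x1, so x1 enters.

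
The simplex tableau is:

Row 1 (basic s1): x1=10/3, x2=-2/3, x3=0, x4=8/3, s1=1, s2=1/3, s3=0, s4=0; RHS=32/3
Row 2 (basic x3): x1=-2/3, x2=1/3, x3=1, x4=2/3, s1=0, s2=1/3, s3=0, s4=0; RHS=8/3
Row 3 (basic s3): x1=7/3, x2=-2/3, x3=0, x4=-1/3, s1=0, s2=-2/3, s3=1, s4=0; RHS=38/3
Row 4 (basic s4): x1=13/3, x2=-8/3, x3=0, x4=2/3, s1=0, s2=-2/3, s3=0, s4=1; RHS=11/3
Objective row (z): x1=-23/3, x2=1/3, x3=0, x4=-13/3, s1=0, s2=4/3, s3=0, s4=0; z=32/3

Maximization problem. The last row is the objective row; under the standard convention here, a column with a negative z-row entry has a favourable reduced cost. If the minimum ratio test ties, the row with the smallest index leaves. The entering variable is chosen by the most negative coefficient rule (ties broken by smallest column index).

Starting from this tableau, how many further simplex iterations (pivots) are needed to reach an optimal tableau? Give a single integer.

3

pivot: x1 in, s4 out → z = 223/13
pivot: x2 in, s1 out → z = 42
pivot: s4 in, x3 out → z = 64
No improving column remains; optimal.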